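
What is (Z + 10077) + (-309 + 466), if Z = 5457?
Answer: 15691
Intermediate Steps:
(Z + 10077) + (-309 + 466) = (5457 + 10077) + (-309 + 466) = 15534 + 157 = 15691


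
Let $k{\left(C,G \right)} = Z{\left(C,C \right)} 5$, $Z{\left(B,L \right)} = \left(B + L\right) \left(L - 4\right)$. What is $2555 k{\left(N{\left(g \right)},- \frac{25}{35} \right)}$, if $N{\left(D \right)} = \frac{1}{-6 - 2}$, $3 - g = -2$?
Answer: $\frac{421575}{32} \approx 13174.0$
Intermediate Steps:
$Z{\left(B,L \right)} = \left(-4 + L\right) \left(B + L\right)$ ($Z{\left(B,L \right)} = \left(B + L\right) \left(-4 + L\right) = \left(-4 + L\right) \left(B + L\right)$)
$g = 5$ ($g = 3 - -2 = 3 + 2 = 5$)
$N{\left(D \right)} = - \frac{1}{8}$ ($N{\left(D \right)} = \frac{1}{-8} = - \frac{1}{8}$)
$k{\left(C,G \right)} = - 40 C + 10 C^{2}$ ($k{\left(C,G \right)} = \left(C^{2} - 4 C - 4 C + C C\right) 5 = \left(C^{2} - 4 C - 4 C + C^{2}\right) 5 = \left(- 8 C + 2 C^{2}\right) 5 = - 40 C + 10 C^{2}$)
$2555 k{\left(N{\left(g \right)},- \frac{25}{35} \right)} = 2555 \cdot 10 \left(- \frac{1}{8}\right) \left(-4 - \frac{1}{8}\right) = 2555 \cdot 10 \left(- \frac{1}{8}\right) \left(- \frac{33}{8}\right) = 2555 \cdot \frac{165}{32} = \frac{421575}{32}$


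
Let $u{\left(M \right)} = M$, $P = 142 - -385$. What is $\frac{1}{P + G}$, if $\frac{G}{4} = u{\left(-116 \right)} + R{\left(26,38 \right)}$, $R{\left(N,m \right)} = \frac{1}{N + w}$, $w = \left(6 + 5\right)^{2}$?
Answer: $\frac{147}{9265} \approx 0.015866$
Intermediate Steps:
$P = 527$ ($P = 142 + 385 = 527$)
$w = 121$ ($w = 11^{2} = 121$)
$R{\left(N,m \right)} = \frac{1}{121 + N}$ ($R{\left(N,m \right)} = \frac{1}{N + 121} = \frac{1}{121 + N}$)
$G = - \frac{68204}{147}$ ($G = 4 \left(-116 + \frac{1}{121 + 26}\right) = 4 \left(-116 + \frac{1}{147}\right) = 4 \left(- \frac{17051}{147}\right) = - \frac{68204}{147} \approx -463.97$)
$\frac{1}{P + G} = \frac{1}{527 - \frac{68204}{147}} = \frac{1}{\frac{9265}{147}} = \frac{147}{9265}$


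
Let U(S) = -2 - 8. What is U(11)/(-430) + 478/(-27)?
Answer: -20527/1161 ≈ -17.680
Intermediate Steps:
U(S) = -10
U(11)/(-430) + 478/(-27) = -10/(-430) + 478/(-27) = -10*(-1/430) + 478*(-1/27) = 1/43 - 478/27 = -20527/1161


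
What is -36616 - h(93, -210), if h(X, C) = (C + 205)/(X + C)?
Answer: -4284077/117 ≈ -36616.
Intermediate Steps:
h(X, C) = (205 + C)/(C + X)
-36616 - h(93, -210) = -36616 - (205 - 210)/(-210 + 93) = -36616 - (-5)/(-117) = -36616 - (-1)*(-5)/117 = -36616 - 1*5/117 = -36616 - 5/117 = -4284077/117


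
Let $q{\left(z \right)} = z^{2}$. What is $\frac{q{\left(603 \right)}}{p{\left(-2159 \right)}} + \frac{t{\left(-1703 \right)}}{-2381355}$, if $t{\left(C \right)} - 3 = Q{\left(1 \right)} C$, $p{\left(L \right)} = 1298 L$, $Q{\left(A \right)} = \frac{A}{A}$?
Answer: $- \frac{172223612159}{1334693277522} \approx -0.12904$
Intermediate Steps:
$Q{\left(A \right)} = 1$
$t{\left(C \right)} = 3 + C$ ($t{\left(C \right)} = 3 + 1 C = 3 + C$)
$\frac{q{\left(603 \right)}}{p{\left(-2159 \right)}} + \frac{t{\left(-1703 \right)}}{-2381355} = \frac{603^{2}}{1298 \left(-2159\right)} + \frac{3 - 1703}{-2381355} = \frac{363609}{-2802382} - - \frac{340}{476271} = 363609 \left(- \frac{1}{2802382}\right) + \frac{340}{476271} = - \frac{363609}{2802382} + \frac{340}{476271} = - \frac{172223612159}{1334693277522}$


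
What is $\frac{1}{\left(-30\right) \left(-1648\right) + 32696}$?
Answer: $\frac{1}{82136} \approx 1.2175 \cdot 10^{-5}$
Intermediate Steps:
$\frac{1}{\left(-30\right) \left(-1648\right) + 32696} = \frac{1}{49440 + 32696} = \frac{1}{82136}$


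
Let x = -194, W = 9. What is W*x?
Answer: -1746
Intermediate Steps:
W*x = 9*(-194) = -1746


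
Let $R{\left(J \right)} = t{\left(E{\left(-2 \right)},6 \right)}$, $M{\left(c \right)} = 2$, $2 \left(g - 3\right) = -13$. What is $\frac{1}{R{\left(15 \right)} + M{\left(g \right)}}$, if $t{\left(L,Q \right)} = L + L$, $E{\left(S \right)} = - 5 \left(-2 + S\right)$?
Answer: $\frac{1}{42} \approx 0.02381$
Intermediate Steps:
$g = - \frac{7}{2}$ ($g = 3 + \frac{1}{2} \left(-13\right) = 3 - \frac{13}{2} = - \frac{7}{2} \approx -3.5$)
$E{\left(S \right)} = 10 - 5 S$
$t{\left(L,Q \right)} = 2 L$
$R{\left(J \right)} = 40$ ($R{\left(J \right)} = 2 \left(10 - -10\right) = 2 \left(10 + 10\right) = 2 \cdot 20 = 40$)
$\frac{1}{R{\left(15 \right)} + M{\left(g \right)}} = \frac{1}{40 + 2} = \frac{1}{42}$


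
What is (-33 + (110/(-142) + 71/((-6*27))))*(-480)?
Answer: 31481360/1917 ≈ 16422.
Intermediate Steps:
(-33 + (110/(-142) + 71/((-6*27))))*(-480) = (-33 + (110*(-1/142) + 71/(-162)))*(-480) = (-33 + (-55/71 + 71*(-1/162)))*(-480) = (-33 + (-55/71 - 71/162))*(-480) = (-33 - 13951/11502)*(-480) = -393517/11502*(-480) = 31481360/1917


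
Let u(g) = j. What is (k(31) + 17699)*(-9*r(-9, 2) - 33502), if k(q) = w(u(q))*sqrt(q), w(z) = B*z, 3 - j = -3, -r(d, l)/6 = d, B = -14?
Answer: -601553612 + 2854992*sqrt(31) ≈ -5.8566e+8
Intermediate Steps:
r(d, l) = -6*d
j = 6 (j = 3 - 1*(-3) = 3 + 3 = 6)
u(g) = 6
w(z) = -14*z
k(q) = -84*sqrt(q) (k(q) = (-14*6)*sqrt(q) = -84*sqrt(q))
(k(31) + 17699)*(-9*r(-9, 2) - 33502) = (-84*sqrt(31) + 17699)*(-(-54)*(-9) - 33502) = (17699 - 84*sqrt(31))*(-9*54 - 33502) = (17699 - 84*sqrt(31))*(-486 - 33502) = (17699 - 84*sqrt(31))*(-33988) = -601553612 + 2854992*sqrt(31)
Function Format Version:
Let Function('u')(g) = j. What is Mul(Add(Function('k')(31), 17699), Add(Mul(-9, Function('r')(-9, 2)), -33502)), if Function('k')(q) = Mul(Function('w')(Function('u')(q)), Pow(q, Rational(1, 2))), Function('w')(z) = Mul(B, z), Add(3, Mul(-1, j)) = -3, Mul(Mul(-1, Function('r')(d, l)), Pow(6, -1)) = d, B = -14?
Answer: Add(-601553612, Mul(2854992, Pow(31, Rational(1, 2)))) ≈ -5.8566e+8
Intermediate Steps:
Function('r')(d, l) = Mul(-6, d)
j = 6 (j = Add(3, Mul(-1, -3)) = Add(3, 3) = 6)
Function('u')(g) = 6
Function('w')(z) = Mul(-14, z)
Function('k')(q) = Mul(-84, Pow(q, Rational(1, 2))) (Function('k')(q) = Mul(Mul(-14, 6), Pow(q, Rational(1, 2))) = Mul(-84, Pow(q, Rational(1, 2))))
Mul(Add(Function('k')(31), 17699), Add(Mul(-9, Function('r')(-9, 2)), -33502)) = Mul(Add(Mul(-84, Pow(31, Rational(1, 2))), 17699), Add(Mul(-9, Mul(-6, -9)), -33502)) = Mul(Add(17699, Mul(-84, Pow(31, Rational(1, 2)))), Add(Mul(-9, 54), -33502)) = Mul(Add(17699, Mul(-84, Pow(31, Rational(1, 2)))), Add(-486, -33502)) = Mul(Add(17699, Mul(-84, Pow(31, Rational(1, 2)))), -33988) = Add(-601553612, Mul(2854992, Pow(31, Rational(1, 2))))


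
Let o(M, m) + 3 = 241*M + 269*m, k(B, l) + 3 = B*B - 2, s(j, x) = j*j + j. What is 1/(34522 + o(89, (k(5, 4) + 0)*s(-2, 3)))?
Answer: 1/66728 ≈ 1.4986e-5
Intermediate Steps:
s(j, x) = j + j² (s(j, x) = j² + j = j + j²)
k(B, l) = -5 + B² (k(B, l) = -3 + (B*B - 2) = -3 + (B² - 2) = -3 + (-2 + B²) = -5 + B²)
o(M, m) = -3 + 241*M + 269*m (o(M, m) = -3 + (241*M + 269*m) = -3 + 241*M + 269*m)
1/(34522 + o(89, (k(5, 4) + 0)*s(-2, 3))) = 1/(34522 + (-3 + 241*89 + 269*(((-5 + 5²) + 0)*(-2*(1 - 2))))) = 1/(34522 + (-3 + 21449 + 269*(((-5 + 25) + 0)*(-2*(-1))))) = 1/(34522 + (-3 + 21449 + 269*((20 + 0)*2))) = 1/(34522 + (-3 + 21449 + 269*(20*2))) = 1/(34522 + (-3 + 21449 + 269*40)) = 1/(34522 + (-3 + 21449 + 10760)) = 1/(34522 + 32206) = 1/66728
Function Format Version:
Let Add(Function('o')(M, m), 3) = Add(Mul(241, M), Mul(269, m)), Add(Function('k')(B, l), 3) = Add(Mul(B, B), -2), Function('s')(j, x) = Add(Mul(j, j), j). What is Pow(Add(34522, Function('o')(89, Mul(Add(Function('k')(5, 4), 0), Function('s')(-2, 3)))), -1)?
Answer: Rational(1, 66728) ≈ 1.4986e-5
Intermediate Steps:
Function('s')(j, x) = Add(j, Pow(j, 2)) (Function('s')(j, x) = Add(Pow(j, 2), j) = Add(j, Pow(j, 2)))
Function('k')(B, l) = Add(-5, Pow(B, 2)) (Function('k')(B, l) = Add(-3, Add(Mul(B, B), -2)) = Add(-3, Add(Pow(B, 2), -2)) = Add(-3, Add(-2, Pow(B, 2))) = Add(-5, Pow(B, 2)))
Function('o')(M, m) = Add(-3, Mul(241, M), Mul(269, m)) (Function('o')(M, m) = Add(-3, Add(Mul(241, M), Mul(269, m))) = Add(-3, Mul(241, M), Mul(269, m)))
Pow(Add(34522, Function('o')(89, Mul(Add(Function('k')(5, 4), 0), Function('s')(-2, 3)))), -1) = Pow(Add(34522, Add(-3, Mul(241, 89), Mul(269, Mul(Add(Add(-5, Pow(5, 2)), 0), Mul(-2, Add(1, -2)))))), -1) = Pow(Add(34522, Add(-3, 21449, Mul(269, Mul(Add(Add(-5, 25), 0), Mul(-2, -1))))), -1) = Pow(Add(34522, Add(-3, 21449, Mul(269, Mul(Add(20, 0), 2)))), -1) = Pow(Add(34522, Add(-3, 21449, Mul(269, Mul(20, 2)))), -1) = Pow(Add(34522, Add(-3, 21449, Mul(269, 40))), -1) = Pow(Add(34522, Add(-3, 21449, 10760)), -1) = Pow(Add(34522, 32206), -1) = Pow(66728, -1) = Rational(1, 66728)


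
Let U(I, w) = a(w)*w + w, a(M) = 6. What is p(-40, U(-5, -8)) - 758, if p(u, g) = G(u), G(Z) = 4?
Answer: -754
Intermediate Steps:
U(I, w) = 7*w (U(I, w) = 6*w + w = 7*w)
p(u, g) = 4
p(-40, U(-5, -8)) - 758 = 4 - 758 = -754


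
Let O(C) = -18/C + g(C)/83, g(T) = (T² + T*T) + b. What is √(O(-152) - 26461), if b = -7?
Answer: I*√257688052805/3154 ≈ 160.95*I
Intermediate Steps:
g(T) = -7 + 2*T² (g(T) = (T² + T*T) - 7 = (T² + T²) - 7 = 2*T² - 7 = -7 + 2*T²)
O(C) = -7/83 - 18/C + 2*C²/83 (O(C) = -18/C + (-7 + 2*C²)/83 = -18/C + (-7 + 2*C²)*(1/83) = -18/C + (-7/83 + 2*C²/83) = -7/83 - 18/C + 2*C²/83)
√(O(-152) - 26461) = √((1/83)*(-1494 - 152*(-7 + 2*(-152)²))/(-152) - 26461) = √((1/83)*(-1/152)*(-1494 - 152*(-7 + 2*23104)) - 26461) = √((1/83)*(-1/152)*(-1494 - 152*(-7 + 46208)) - 26461) = √((1/83)*(-1/152)*(-1494 - 152*46201) - 26461) = √((1/83)*(-1/152)*(-1494 - 7022552) - 26461) = √((1/83)*(-1/152)*(-7024046) - 26461) = √(3512023/6308 - 26461) = √(-163403965/6308) = I*√257688052805/3154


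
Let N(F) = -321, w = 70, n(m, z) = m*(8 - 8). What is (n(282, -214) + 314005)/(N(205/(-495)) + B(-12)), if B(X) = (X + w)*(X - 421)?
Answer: -62801/5087 ≈ -12.345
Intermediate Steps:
n(m, z) = 0 (n(m, z) = m*0 = 0)
B(X) = (-421 + X)*(70 + X) (B(X) = (X + 70)*(X - 421) = (70 + X)*(-421 + X) = (-421 + X)*(70 + X))
(n(282, -214) + 314005)/(N(205/(-495)) + B(-12)) = (0 + 314005)/(-321 + (-29470 + (-12)**2 - 351*(-12))) = 314005/(-321 + (-29470 + 144 + 4212)) = 314005/(-321 - 25114) = 314005/(-25435) = 314005*(-1/25435) = -62801/5087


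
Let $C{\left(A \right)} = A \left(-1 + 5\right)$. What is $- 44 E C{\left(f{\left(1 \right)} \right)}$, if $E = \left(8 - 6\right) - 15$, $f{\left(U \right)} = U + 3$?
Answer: $9152$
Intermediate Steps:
$f{\left(U \right)} = 3 + U$
$C{\left(A \right)} = 4 A$ ($C{\left(A \right)} = A 4 = 4 A$)
$E = -13$ ($E = \left(8 - 6\right) - 15 = 2 - 15 = -13$)
$- 44 E C{\left(f{\left(1 \right)} \right)} = \left(-44\right) \left(-13\right) 4 \left(3 + 1\right) = 572 \cdot 4 \cdot 4 = 572 \cdot 16 = 9152$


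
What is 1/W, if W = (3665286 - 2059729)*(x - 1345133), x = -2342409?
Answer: -1/5920558870894 ≈ -1.6890e-13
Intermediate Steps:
W = -5920558870894 (W = (3665286 - 2059729)*(-2342409 - 1345133) = 1605557*(-3687542) = -5920558870894)
1/W = 1/(-5920558870894) = -1/5920558870894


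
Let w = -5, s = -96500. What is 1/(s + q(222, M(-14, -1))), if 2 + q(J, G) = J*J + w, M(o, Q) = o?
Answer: -1/47223 ≈ -2.1176e-5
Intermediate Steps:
q(J, G) = -7 + J**2 (q(J, G) = -2 + (J*J - 5) = -2 + (J**2 - 5) = -2 + (-5 + J**2) = -7 + J**2)
1/(s + q(222, M(-14, -1))) = 1/(-96500 + (-7 + 222**2)) = 1/(-96500 + (-7 + 49284)) = 1/(-96500 + 49277) = 1/(-47223) = -1/47223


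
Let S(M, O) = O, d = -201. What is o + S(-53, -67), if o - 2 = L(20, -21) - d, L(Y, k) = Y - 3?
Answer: 153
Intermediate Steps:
L(Y, k) = -3 + Y
o = 220 (o = 2 + ((-3 + 20) - 1*(-201)) = 2 + (17 + 201) = 2 + 218 = 220)
o + S(-53, -67) = 220 - 67 = 153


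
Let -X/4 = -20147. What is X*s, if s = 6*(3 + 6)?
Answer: 4351752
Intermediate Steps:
X = 80588 (X = -4*(-20147) = 80588)
s = 54 (s = 6*9 = 54)
X*s = 80588*54 = 4351752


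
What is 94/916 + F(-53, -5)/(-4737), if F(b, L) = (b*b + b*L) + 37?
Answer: -400733/723182 ≈ -0.55412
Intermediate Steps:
F(b, L) = 37 + b**2 + L*b (F(b, L) = (b**2 + L*b) + 37 = 37 + b**2 + L*b)
94/916 + F(-53, -5)/(-4737) = 94/916 + (37 + (-53)**2 - 5*(-53))/(-4737) = 94*(1/916) + (37 + 2809 + 265)*(-1/4737) = 47/458 + 3111*(-1/4737) = 47/458 - 1037/1579 = -400733/723182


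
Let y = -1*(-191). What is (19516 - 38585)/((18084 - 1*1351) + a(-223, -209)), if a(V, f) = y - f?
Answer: -19069/17133 ≈ -1.1130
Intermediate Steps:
y = 191
a(V, f) = 191 - f
(19516 - 38585)/((18084 - 1*1351) + a(-223, -209)) = (19516 - 38585)/((18084 - 1*1351) + (191 - 1*(-209))) = -19069/((18084 - 1351) + (191 + 209)) = -19069/(16733 + 400) = -19069/17133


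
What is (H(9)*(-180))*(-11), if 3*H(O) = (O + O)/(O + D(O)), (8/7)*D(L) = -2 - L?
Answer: -19008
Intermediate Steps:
D(L) = -7/4 - 7*L/8 (D(L) = 7*(-2 - L)/8 = -7/4 - 7*L/8)
H(O) = 2*O/(3*(-7/4 + O/8)) (H(O) = ((O + O)/(O + (-7/4 - 7*O/8)))/3 = ((2*O)/(-7/4 + O/8))/3 = (2*O/(-7/4 + O/8))/3 = 2*O/(3*(-7/4 + O/8)))
(H(9)*(-180))*(-11) = (((16/3)*9/(-14 + 9))*(-180))*(-11) = (((16/3)*9/(-5))*(-180))*(-11) = (((16/3)*9*(-1/5))*(-180))*(-11) = -48/5*(-180)*(-11) = 1728*(-11) = -19008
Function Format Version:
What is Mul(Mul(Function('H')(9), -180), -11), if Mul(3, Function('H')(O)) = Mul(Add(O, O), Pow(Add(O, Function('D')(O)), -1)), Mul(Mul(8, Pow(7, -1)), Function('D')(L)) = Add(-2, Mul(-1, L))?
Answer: -19008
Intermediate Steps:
Function('D')(L) = Add(Rational(-7, 4), Mul(Rational(-7, 8), L)) (Function('D')(L) = Mul(Rational(7, 8), Add(-2, Mul(-1, L))) = Add(Rational(-7, 4), Mul(Rational(-7, 8), L)))
Function('H')(O) = Mul(Rational(2, 3), O, Pow(Add(Rational(-7, 4), Mul(Rational(1, 8), O)), -1)) (Function('H')(O) = Mul(Rational(1, 3), Mul(Add(O, O), Pow(Add(O, Add(Rational(-7, 4), Mul(Rational(-7, 8), O))), -1))) = Mul(Rational(1, 3), Mul(Mul(2, O), Pow(Add(Rational(-7, 4), Mul(Rational(1, 8), O)), -1))) = Mul(Rational(1, 3), Mul(2, O, Pow(Add(Rational(-7, 4), Mul(Rational(1, 8), O)), -1))) = Mul(Rational(2, 3), O, Pow(Add(Rational(-7, 4), Mul(Rational(1, 8), O)), -1)))
Mul(Mul(Function('H')(9), -180), -11) = Mul(Mul(Mul(Rational(16, 3), 9, Pow(Add(-14, 9), -1)), -180), -11) = Mul(Mul(Mul(Rational(16, 3), 9, Pow(-5, -1)), -180), -11) = Mul(Mul(Mul(Rational(16, 3), 9, Rational(-1, 5)), -180), -11) = Mul(Mul(Rational(-48, 5), -180), -11) = Mul(1728, -11) = -19008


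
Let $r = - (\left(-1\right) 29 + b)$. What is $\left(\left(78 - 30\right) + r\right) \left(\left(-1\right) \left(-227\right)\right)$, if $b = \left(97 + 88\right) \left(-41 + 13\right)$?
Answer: $1193339$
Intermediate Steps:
$b = -5180$ ($b = 185 \left(-28\right) = -5180$)
$r = 5209$ ($r = - (\left(-1\right) 29 - 5180) = - (-29 - 5180) = \left(-1\right) \left(-5209\right) = 5209$)
$\left(\left(78 - 30\right) + r\right) \left(\left(-1\right) \left(-227\right)\right) = \left(\left(78 - 30\right) + 5209\right) \left(\left(-1\right) \left(-227\right)\right) = \left(\left(78 - 30\right) + 5209\right) 227 = \left(48 + 5209\right) 227 = 5257 \cdot 227 = 1193339$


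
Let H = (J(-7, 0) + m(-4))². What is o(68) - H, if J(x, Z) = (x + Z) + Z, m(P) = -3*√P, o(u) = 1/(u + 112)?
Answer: -2339/180 - 84*I ≈ -12.994 - 84.0*I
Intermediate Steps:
o(u) = 1/(112 + u)
J(x, Z) = x + 2*Z (J(x, Z) = (Z + x) + Z = x + 2*Z)
H = (-7 - 6*I)² (H = ((-7 + 2*0) - 6*I)² = ((-7 + 0) - 6*I)² = (-7 - 6*I)² ≈ 13.0 + 84.0*I)
o(68) - H = 1/(112 + 68) - (13 + 84*I) = 1/180 + (-13 - 84*I) = -2339/180 - 84*I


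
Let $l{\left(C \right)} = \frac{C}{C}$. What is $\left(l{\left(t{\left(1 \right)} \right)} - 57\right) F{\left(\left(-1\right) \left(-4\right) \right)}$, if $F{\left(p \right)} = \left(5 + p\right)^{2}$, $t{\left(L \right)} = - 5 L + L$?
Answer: $-4536$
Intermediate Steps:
$t{\left(L \right)} = - 4 L$
$l{\left(C \right)} = 1$
$\left(l{\left(t{\left(1 \right)} \right)} - 57\right) F{\left(\left(-1\right) \left(-4\right) \right)} = \left(1 - 57\right) \left(5 - -4\right)^{2} = - 56 \left(5 + 4\right)^{2} = - 56 \cdot 9^{2} = \left(-56\right) 81 = -4536$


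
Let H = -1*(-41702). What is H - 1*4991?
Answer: 36711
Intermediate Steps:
H = 41702
H - 1*4991 = 41702 - 1*4991 = 41702 - 4991 = 36711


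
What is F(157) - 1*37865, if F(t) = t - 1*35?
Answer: -37743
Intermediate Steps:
F(t) = -35 + t (F(t) = t - 35 = -35 + t)
F(157) - 1*37865 = (-35 + 157) - 1*37865 = 122 - 37865 = -37743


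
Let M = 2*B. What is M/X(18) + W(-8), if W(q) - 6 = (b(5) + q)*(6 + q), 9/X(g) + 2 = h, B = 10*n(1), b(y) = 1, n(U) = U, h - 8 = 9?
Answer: 160/3 ≈ 53.333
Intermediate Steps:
h = 17 (h = 8 + 9 = 17)
B = 10 (B = 10*1 = 10)
X(g) = ⅗ (X(g) = 9/(-2 + 17) = 9/15 = 9*(1/15) = ⅗)
W(q) = 6 + (1 + q)*(6 + q)
M = 20 (M = 2*10 = 20)
M/X(18) + W(-8) = 20/(⅗) + (12 + (-8)² + 7*(-8)) = 20*(5/3) + (12 + 64 - 56) = 100/3 + 20 = 160/3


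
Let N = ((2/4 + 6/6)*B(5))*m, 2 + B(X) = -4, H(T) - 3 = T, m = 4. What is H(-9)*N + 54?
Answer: 270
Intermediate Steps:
H(T) = 3 + T
B(X) = -6 (B(X) = -2 - 4 = -6)
N = -36 (N = ((2/4 + 6/6)*(-6))*4 = ((2*(1/4) + 6*(1/6))*(-6))*4 = ((1/2 + 1)*(-6))*4 = ((3/2)*(-6))*4 = -9*4 = -36)
H(-9)*N + 54 = (3 - 9)*(-36) + 54 = -6*(-36) + 54 = 216 + 54 = 270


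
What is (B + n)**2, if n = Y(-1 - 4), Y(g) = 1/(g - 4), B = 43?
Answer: 148996/81 ≈ 1839.5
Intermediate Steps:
Y(g) = 1/(-4 + g)
n = -1/9 (n = 1/(-4 + (-1 - 4)) = 1/(-4 - 5) = 1/(-9) = -1/9 ≈ -0.11111)
(B + n)**2 = (43 - 1/9)**2 = (386/9)**2 = 148996/81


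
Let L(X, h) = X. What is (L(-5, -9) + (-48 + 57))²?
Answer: 16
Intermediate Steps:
(L(-5, -9) + (-48 + 57))² = (-5 + (-48 + 57))² = (-5 + 9)² = 4² = 16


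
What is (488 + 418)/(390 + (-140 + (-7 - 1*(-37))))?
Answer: 453/140 ≈ 3.2357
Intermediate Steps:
(488 + 418)/(390 + (-140 + (-7 - 1*(-37)))) = 906/(390 + (-140 + (-7 + 37))) = 906/(390 + (-140 + 30)) = 906/(390 - 110) = 906/280 = 906*(1/280) = 453/140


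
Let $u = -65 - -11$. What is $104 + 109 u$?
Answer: $-5782$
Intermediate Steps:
$u = -54$ ($u = -65 + 11 = -54$)
$104 + 109 u = 104 + 109 \left(-54\right) = 104 - 5886 = -5782$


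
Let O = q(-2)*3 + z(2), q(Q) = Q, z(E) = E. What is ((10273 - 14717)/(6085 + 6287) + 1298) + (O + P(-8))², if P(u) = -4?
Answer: 4211555/3093 ≈ 1361.6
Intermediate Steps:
O = -4 (O = -2*3 + 2 = -6 + 2 = -4)
((10273 - 14717)/(6085 + 6287) + 1298) + (O + P(-8))² = ((10273 - 14717)/(6085 + 6287) + 1298) + (-4 - 4)² = (-4444/12372 + 1298) + (-8)² = (-4444*1/12372 + 1298) + 64 = (-1111/3093 + 1298) + 64 = 4013603/3093 + 64 = 4211555/3093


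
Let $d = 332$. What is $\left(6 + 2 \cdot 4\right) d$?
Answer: $4648$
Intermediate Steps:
$\left(6 + 2 \cdot 4\right) d = \left(6 + 2 \cdot 4\right) 332 = \left(6 + 8\right) 332 = 14 \cdot 332 = 4648$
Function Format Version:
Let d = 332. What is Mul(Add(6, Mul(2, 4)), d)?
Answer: 4648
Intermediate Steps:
Mul(Add(6, Mul(2, 4)), d) = Mul(Add(6, Mul(2, 4)), 332) = Mul(Add(6, 8), 332) = Mul(14, 332) = 4648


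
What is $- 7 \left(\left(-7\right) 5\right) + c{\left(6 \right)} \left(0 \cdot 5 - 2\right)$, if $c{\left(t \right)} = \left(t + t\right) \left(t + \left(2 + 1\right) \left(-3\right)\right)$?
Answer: $317$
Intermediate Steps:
$c{\left(t \right)} = 2 t \left(-9 + t\right)$ ($c{\left(t \right)} = 2 t \left(t + 3 \left(-3\right)\right) = 2 t \left(t - 9\right) = 2 t \left(-9 + t\right)$)
$- 7 \left(\left(-7\right) 5\right) + c{\left(6 \right)} \left(0 \cdot 5 - 2\right) = - 7 \left(\left(-7\right) 5\right) + 2 \cdot 6 \left(-9 + 6\right) \left(0 \cdot 5 - 2\right) = \left(-7\right) \left(-35\right) + 2 \cdot 6 \left(-3\right) \left(0 - 2\right) = 245 - -72 = 245 + 72 = 317$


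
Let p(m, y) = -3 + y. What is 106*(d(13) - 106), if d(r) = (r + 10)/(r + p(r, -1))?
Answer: -98686/9 ≈ -10965.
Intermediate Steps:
d(r) = (10 + r)/(-4 + r) (d(r) = (r + 10)/(r + (-3 - 1)) = (10 + r)/(r - 4) = (10 + r)/(-4 + r))
106*(d(13) - 106) = 106*((10 + 13)/(-4 + 13) - 106) = 106*(23/9 - 106) = 106*(-931/9) = -98686/9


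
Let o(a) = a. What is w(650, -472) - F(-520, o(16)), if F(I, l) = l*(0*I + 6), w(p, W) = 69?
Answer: -27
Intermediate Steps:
F(I, l) = 6*l (F(I, l) = l*(0 + 6) = l*6 = 6*l)
w(650, -472) - F(-520, o(16)) = 69 - 6*16 = 69 - 1*96 = 69 - 96 = -27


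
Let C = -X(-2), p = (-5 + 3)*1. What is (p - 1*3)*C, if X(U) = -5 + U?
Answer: -35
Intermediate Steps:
p = -2 (p = -2*1 = -2)
C = 7 (C = -(-5 - 2) = -1*(-7) = 7)
(p - 1*3)*C = (-2 - 1*3)*7 = (-2 - 3)*7 = -5*7 = -35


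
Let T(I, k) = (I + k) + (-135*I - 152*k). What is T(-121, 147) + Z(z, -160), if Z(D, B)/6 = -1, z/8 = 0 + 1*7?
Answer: -5989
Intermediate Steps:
T(I, k) = -151*k - 134*I (T(I, k) = (I + k) + (-152*k - 135*I) = -151*k - 134*I)
z = 56 (z = 8*(0 + 1*7) = 8*(0 + 7) = 8*7 = 56)
Z(D, B) = -6 (Z(D, B) = 6*(-1) = -6)
T(-121, 147) + Z(z, -160) = (-151*147 - 134*(-121)) - 6 = (-22197 + 16214) - 6 = -5983 - 6 = -5989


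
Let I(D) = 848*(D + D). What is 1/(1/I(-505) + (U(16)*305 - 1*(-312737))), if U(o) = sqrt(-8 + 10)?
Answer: 229410725242868320/71745085501546942886081 - 223735187072000*sqrt(2)/71745085501546942886081 ≈ 3.1932e-6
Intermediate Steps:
U(o) = sqrt(2)
I(D) = 1696*D (I(D) = 848*(2*D) = 1696*D)
1/(1/I(-505) + (U(16)*305 - 1*(-312737))) = 1/(1/(1696*(-505)) + (sqrt(2)*305 - 1*(-312737))) = 1/(1/(-856480) + (305*sqrt(2) + 312737)) = 1/(-1/856480 + (312737 + 305*sqrt(2))) = 1/(267852985759/856480 + 305*sqrt(2))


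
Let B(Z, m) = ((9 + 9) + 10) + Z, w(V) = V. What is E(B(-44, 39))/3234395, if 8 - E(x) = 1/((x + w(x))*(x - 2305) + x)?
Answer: 594047/240173235120 ≈ 2.4734e-6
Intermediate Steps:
B(Z, m) = 28 + Z (B(Z, m) = (18 + 10) + Z = 28 + Z)
E(x) = 8 - 1/(x + 2*x*(-2305 + x)) (E(x) = 8 - 1/((x + x)*(x - 2305) + x) = 8 - 1/((2*x)*(-2305 + x) + x) = 8 - 1/(2*x*(-2305 + x) + x) = 8 - 1/(x + 2*x*(-2305 + x)))
E(B(-44, 39))/3234395 = ((-1 - 36872*(28 - 44) + 16*(28 - 44)²)/((28 - 44)*(-4609 + 2*(28 - 44))))/3234395 = ((-1 - 36872*(-16) + 16*(-16)²)/((-16)*(-4609 + 2*(-16))))*(1/3234395) = -(-1 + 589952 + 16*256)/(16*(-4609 - 32))*(1/3234395) = -1/16*(-1 + 589952 + 4096)/(-4641)*(1/3234395) = -1/16*(-1/4641)*594047*(1/3234395) = (594047/74256)*(1/3234395) = 594047/240173235120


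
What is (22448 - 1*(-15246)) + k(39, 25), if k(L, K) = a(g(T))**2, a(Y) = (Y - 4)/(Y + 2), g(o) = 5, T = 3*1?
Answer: 1847007/49 ≈ 37694.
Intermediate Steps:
T = 3
a(Y) = (-4 + Y)/(2 + Y)
k(L, K) = 1/49 (k(L, K) = ((-4 + 5)/(2 + 5))**2 = (1/7)**2 = 1/49)
(22448 - 1*(-15246)) + k(39, 25) = (22448 - 1*(-15246)) + 1/49 = (22448 + 15246) + 1/49 = 37694 + 1/49 = 1847007/49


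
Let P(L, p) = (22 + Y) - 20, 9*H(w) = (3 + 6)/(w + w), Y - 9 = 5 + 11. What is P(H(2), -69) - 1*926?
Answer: -899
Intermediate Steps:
Y = 25 (Y = 9 + (5 + 11) = 9 + 16 = 25)
H(w) = 1/(2*w) (H(w) = ((3 + 6)/(w + w))/9 = (9/((2*w)))/9 = (9*(1/(2*w)))/9 = (9/(2*w))/9 = 1/(2*w))
P(L, p) = 27 (P(L, p) = (22 + 25) - 20 = 47 - 20 = 27)
P(H(2), -69) - 1*926 = 27 - 1*926 = 27 - 926 = -899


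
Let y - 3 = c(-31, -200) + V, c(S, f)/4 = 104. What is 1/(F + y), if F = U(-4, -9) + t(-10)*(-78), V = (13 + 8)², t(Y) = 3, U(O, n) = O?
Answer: 1/622 ≈ 0.0016077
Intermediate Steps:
c(S, f) = 416 (c(S, f) = 4*104 = 416)
V = 441 (V = 21² = 441)
F = -238 (F = -4 + 3*(-78) = -4 - 234 = -238)
y = 860 (y = 3 + (416 + 441) = 3 + 857 = 860)
1/(F + y) = 1/(-238 + 860) = 1/622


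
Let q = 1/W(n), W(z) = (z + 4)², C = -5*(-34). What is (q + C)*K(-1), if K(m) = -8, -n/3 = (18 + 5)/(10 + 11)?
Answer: -34392/25 ≈ -1375.7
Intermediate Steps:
n = -23/7 (n = -3*(18 + 5)/(10 + 11) = -69/21 = -3*23/21 = -23/7 ≈ -3.2857)
C = 170
W(z) = (4 + z)²
q = 49/25 (q = 1/((4 - 23/7)²) = 1/((5/7)²) = 1/(25/49) = 49/25 ≈ 1.9600)
(q + C)*K(-1) = (49/25 + 170)*(-8) = (4299/25)*(-8) = -34392/25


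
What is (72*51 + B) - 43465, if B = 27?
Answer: -39766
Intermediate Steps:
(72*51 + B) - 43465 = (72*51 + 27) - 43465 = (3672 + 27) - 43465 = 3699 - 43465 = -39766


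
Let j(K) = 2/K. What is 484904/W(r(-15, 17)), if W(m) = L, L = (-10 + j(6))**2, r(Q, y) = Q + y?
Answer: 4364136/841 ≈ 5189.2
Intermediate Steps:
L = 841/9 (L = (-10 + 2/6)**2 = (-10 + 2*(1/6))**2 = (-10 + 1/3)**2 = (-29/3)**2 = 841/9 ≈ 93.444)
W(m) = 841/9
484904/W(r(-15, 17)) = 484904/(841/9) = 484904*(9/841) = 4364136/841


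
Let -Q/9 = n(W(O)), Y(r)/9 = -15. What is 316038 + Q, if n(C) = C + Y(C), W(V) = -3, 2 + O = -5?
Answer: 317280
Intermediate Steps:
O = -7 (O = -2 - 5 = -7)
Y(r) = -135 (Y(r) = 9*(-15) = -135)
n(C) = -135 + C (n(C) = C - 135 = -135 + C)
Q = 1242 (Q = -9*(-135 - 3) = -9*(-138) = 1242)
316038 + Q = 316038 + 1242 = 317280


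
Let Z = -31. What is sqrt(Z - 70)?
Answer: I*sqrt(101) ≈ 10.05*I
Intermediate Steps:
sqrt(Z - 70) = sqrt(-31 - 70) = sqrt(-101) = I*sqrt(101)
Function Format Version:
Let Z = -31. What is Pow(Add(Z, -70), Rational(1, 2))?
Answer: Mul(I, Pow(101, Rational(1, 2))) ≈ Mul(10.050, I)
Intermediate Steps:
Pow(Add(Z, -70), Rational(1, 2)) = Pow(Add(-31, -70), Rational(1, 2)) = Pow(-101, Rational(1, 2)) = Mul(I, Pow(101, Rational(1, 2)))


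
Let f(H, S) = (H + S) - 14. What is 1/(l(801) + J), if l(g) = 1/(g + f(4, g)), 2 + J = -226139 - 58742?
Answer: -1592/453533735 ≈ -3.5102e-6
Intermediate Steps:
f(H, S) = -14 + H + S
J = -284883 (J = -2 + (-226139 - 58742) = -2 - 284881 = -284883)
l(g) = 1/(-10 + 2*g) (l(g) = 1/(g + (-14 + 4 + g)) = 1/(g + (-10 + g)) = 1/(-10 + 2*g))
1/(l(801) + J) = 1/(1/(2*(-5 + 801)) - 284883) = 1/((½)/796 - 284883) = 1/((½)*(1/796) - 284883) = 1/(1/1592 - 284883) = 1/(-453533735/1592) = -1592/453533735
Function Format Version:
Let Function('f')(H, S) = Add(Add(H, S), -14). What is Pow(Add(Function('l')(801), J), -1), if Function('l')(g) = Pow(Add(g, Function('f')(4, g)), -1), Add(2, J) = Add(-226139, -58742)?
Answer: Rational(-1592, 453533735) ≈ -3.5102e-6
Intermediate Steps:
Function('f')(H, S) = Add(-14, H, S)
J = -284883 (J = Add(-2, Add(-226139, -58742)) = Add(-2, -284881) = -284883)
Function('l')(g) = Pow(Add(-10, Mul(2, g)), -1) (Function('l')(g) = Pow(Add(g, Add(-14, 4, g)), -1) = Pow(Add(g, Add(-10, g)), -1) = Pow(Add(-10, Mul(2, g)), -1))
Pow(Add(Function('l')(801), J), -1) = Pow(Add(Mul(Rational(1, 2), Pow(Add(-5, 801), -1)), -284883), -1) = Pow(Add(Mul(Rational(1, 2), Pow(796, -1)), -284883), -1) = Pow(Add(Mul(Rational(1, 2), Rational(1, 796)), -284883), -1) = Pow(Add(Rational(1, 1592), -284883), -1) = Pow(Rational(-453533735, 1592), -1) = Rational(-1592, 453533735)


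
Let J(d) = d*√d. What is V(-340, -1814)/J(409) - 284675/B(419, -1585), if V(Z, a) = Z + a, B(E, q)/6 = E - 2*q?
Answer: -284675/21534 - 2154*√409/167281 ≈ -13.480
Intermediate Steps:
J(d) = d^(3/2)
B(E, q) = -12*q + 6*E (B(E, q) = 6*(E - 2*q) = -12*q + 6*E)
V(-340, -1814)/J(409) - 284675/B(419, -1585) = (-340 - 1814)/(409^(3/2)) - 284675/(-12*(-1585) + 6*419) = -2154*√409/167281 - 284675/(19020 + 2514) = -2154*√409/167281 - 284675/21534 = -284675/21534 - 2154*√409/167281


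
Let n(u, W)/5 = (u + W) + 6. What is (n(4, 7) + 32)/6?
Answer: 39/2 ≈ 19.500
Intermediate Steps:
n(u, W) = 30 + 5*W + 5*u (n(u, W) = 5*((u + W) + 6) = 5*((W + u) + 6) = 5*(6 + W + u) = 30 + 5*W + 5*u)
(n(4, 7) + 32)/6 = ((30 + 5*7 + 5*4) + 32)/6 = ((30 + 35 + 20) + 32)/6 = (85 + 32)/6 = (⅙)*117 = 39/2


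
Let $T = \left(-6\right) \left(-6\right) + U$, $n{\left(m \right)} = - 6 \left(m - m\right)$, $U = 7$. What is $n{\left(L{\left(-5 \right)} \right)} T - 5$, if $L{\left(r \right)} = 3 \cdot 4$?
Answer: $-5$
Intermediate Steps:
$L{\left(r \right)} = 12$
$n{\left(m \right)} = 0$ ($n{\left(m \right)} = \left(-6\right) 0 = 0$)
$T = 43$ ($T = \left(-6\right) \left(-6\right) + 7 = 36 + 7 = 43$)
$n{\left(L{\left(-5 \right)} \right)} T - 5 = 0 \cdot 43 - 5 = 0 - 5 = -5$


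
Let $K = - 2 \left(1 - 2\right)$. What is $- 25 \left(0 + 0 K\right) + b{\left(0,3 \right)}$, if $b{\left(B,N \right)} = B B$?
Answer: $0$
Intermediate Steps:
$b{\left(B,N \right)} = B^{2}$
$K = 2$ ($K = \left(-2\right) \left(-1\right) = 2$)
$- 25 \left(0 + 0 K\right) + b{\left(0,3 \right)} = - 25 \left(0 + 0 \cdot 2\right) + 0^{2} = - 25 \left(0 + 0\right) + 0 = \left(-25\right) 0 + 0 = 0 + 0 = 0$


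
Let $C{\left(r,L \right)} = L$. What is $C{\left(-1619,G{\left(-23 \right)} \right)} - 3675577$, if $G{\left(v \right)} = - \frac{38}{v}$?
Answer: $- \frac{84538233}{23} \approx -3.6756 \cdot 10^{6}$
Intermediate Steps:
$C{\left(-1619,G{\left(-23 \right)} \right)} - 3675577 = - \frac{38}{-23} - 3675577 = \left(-38\right) \left(- \frac{1}{23}\right) - 3675577 = \frac{38}{23} - 3675577 = - \frac{84538233}{23}$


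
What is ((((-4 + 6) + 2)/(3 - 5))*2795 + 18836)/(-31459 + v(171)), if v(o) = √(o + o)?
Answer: -416705914/989668339 - 39738*√38/989668339 ≈ -0.42130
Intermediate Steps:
v(o) = √2*√o (v(o) = √(2*o) = √2*√o)
((((-4 + 6) + 2)/(3 - 5))*2795 + 18836)/(-31459 + v(171)) = ((((-4 + 6) + 2)/(3 - 5))*2795 + 18836)/(-31459 + √2*√171) = (((2 + 2)/(-2))*2795 + 18836)/(-31459 + √2*(3*√19)) = ((4*(-½))*2795 + 18836)/(-31459 + 3*√38) = (-2*2795 + 18836)/(-31459 + 3*√38) = (-5590 + 18836)/(-31459 + 3*√38) = 13246/(-31459 + 3*√38)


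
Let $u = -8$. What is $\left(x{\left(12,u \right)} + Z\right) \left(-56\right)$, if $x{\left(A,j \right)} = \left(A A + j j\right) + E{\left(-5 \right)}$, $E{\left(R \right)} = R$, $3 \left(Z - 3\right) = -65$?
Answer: $- \frac{30968}{3} \approx -10323.0$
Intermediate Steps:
$Z = - \frac{56}{3}$ ($Z = 3 + \frac{1}{3} \left(-65\right) = 3 - \frac{65}{3} = - \frac{56}{3} \approx -18.667$)
$x{\left(A,j \right)} = -5 + A^{2} + j^{2}$ ($x{\left(A,j \right)} = \left(A A + j j\right) - 5 = \left(A^{2} + j^{2}\right) - 5 = -5 + A^{2} + j^{2}$)
$\left(x{\left(12,u \right)} + Z\right) \left(-56\right) = \left(\left(-5 + 12^{2} + \left(-8\right)^{2}\right) - \frac{56}{3}\right) \left(-56\right) = \left(\left(-5 + 144 + 64\right) - \frac{56}{3}\right) \left(-56\right) = \left(203 - \frac{56}{3}\right) \left(-56\right) = \frac{553}{3} \left(-56\right) = - \frac{30968}{3}$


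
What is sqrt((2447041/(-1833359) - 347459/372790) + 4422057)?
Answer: sqrt(17071130450951400923770953590)/62132536510 ≈ 2102.9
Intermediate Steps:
sqrt((2447041/(-1833359) - 347459/372790) + 4422057) = sqrt((2447041*(-1/1833359) - 347459*1/372790) + 4422057) = sqrt((-2447041/1833359 - 347459/372790) + 4422057) = sqrt(-140840863561/62132536510 + 4422057) = sqrt(274753477160937509/62132536510) = sqrt(17071130450951400923770953590)/62132536510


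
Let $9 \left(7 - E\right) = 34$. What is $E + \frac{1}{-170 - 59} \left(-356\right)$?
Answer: $\frac{9845}{2061} \approx 4.7768$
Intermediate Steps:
$E = \frac{29}{9}$ ($E = 7 - \frac{34}{9} = \frac{29}{9} \approx 3.2222$)
$E + \frac{1}{-170 - 59} \left(-356\right) = \frac{29}{9} + \frac{1}{-170 - 59} \left(-356\right) = \frac{29}{9} + \frac{1}{-229} \left(-356\right) = \frac{29}{9} - - \frac{356}{229} = \frac{29}{9} + \frac{356}{229} = \frac{9845}{2061}$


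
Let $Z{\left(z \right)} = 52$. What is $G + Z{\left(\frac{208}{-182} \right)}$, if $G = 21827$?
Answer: $21879$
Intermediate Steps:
$G + Z{\left(\frac{208}{-182} \right)} = 21827 + 52 = 21879$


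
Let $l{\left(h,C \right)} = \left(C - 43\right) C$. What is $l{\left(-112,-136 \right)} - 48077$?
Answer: $-23733$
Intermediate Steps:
$l{\left(h,C \right)} = C \left(-43 + C\right)$ ($l{\left(h,C \right)} = \left(-43 + C\right) C = C \left(-43 + C\right)$)
$l{\left(-112,-136 \right)} - 48077 = - 136 \left(-43 - 136\right) - 48077 = \left(-136\right) \left(-179\right) - 48077 = 24344 - 48077 = -23733$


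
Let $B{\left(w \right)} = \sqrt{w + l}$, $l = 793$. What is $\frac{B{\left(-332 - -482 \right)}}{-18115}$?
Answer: $- \frac{\sqrt{943}}{18115} \approx -0.0016952$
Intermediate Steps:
$B{\left(w \right)} = \sqrt{793 + w}$ ($B{\left(w \right)} = \sqrt{w + 793} = \sqrt{793 + w}$)
$\frac{B{\left(-332 - -482 \right)}}{-18115} = \frac{\sqrt{793 - -150}}{-18115} = \sqrt{793 + \left(-332 + 482\right)} \left(- \frac{1}{18115}\right) = \sqrt{793 + 150} \left(- \frac{1}{18115}\right) = \sqrt{943} \left(- \frac{1}{18115}\right) = - \frac{\sqrt{943}}{18115}$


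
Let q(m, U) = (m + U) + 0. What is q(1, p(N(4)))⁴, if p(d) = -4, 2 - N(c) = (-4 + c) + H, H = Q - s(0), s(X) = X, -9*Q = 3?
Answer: 81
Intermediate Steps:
Q = -⅓ (Q = -⅑*3 = -⅓ ≈ -0.33333)
H = -⅓ (H = -⅓ - 1*0 = -⅓ + 0 = -⅓ ≈ -0.33333)
N(c) = 19/3 - c (N(c) = 2 - ((-4 + c) - ⅓) = 2 - (-13/3 + c) = 2 + (13/3 - c) = 19/3 - c)
q(m, U) = U + m (q(m, U) = (U + m) + 0 = U + m)
q(1, p(N(4)))⁴ = (-4 + 1)⁴ = (-3)⁴ = 81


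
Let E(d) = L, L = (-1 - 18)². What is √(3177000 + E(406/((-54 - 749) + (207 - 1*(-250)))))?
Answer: √3177361 ≈ 1782.5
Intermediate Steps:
L = 361 (L = (-19)² = 361)
E(d) = 361
√(3177000 + E(406/((-54 - 749) + (207 - 1*(-250))))) = √(3177000 + 361) = √3177361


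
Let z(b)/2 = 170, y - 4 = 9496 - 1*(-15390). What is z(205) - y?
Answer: -24550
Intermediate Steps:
y = 24890 (y = 4 + (9496 - 1*(-15390)) = 4 + (9496 + 15390) = 4 + 24886 = 24890)
z(b) = 340 (z(b) = 2*170 = 340)
z(205) - y = 340 - 1*24890 = 340 - 24890 = -24550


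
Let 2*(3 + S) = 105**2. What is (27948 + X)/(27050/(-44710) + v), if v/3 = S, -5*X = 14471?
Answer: 1120155398/738962185 ≈ 1.5159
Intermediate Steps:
X = -14471/5 (X = -1/5*14471 = -14471/5 ≈ -2894.2)
S = 11019/2 (S = -3 + (1/2)*105**2 = -3 + (1/2)*11025 = -3 + 11025/2 = 11019/2 ≈ 5509.5)
v = 33057/2 (v = 3*(11019/2) = 33057/2 ≈ 16529.)
(27948 + X)/(27050/(-44710) + v) = (27948 - 14471/5)/(27050/(-44710) + 33057/2) = 125269/(5*(27050*(-1/44710) + 33057/2)) = 125269/(5*(-2705/4471 + 33057/2)) = 125269/(5*(147792437/8942)) = (125269/5)*(8942/147792437) = 1120155398/738962185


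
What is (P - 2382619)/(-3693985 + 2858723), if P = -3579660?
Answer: 5962279/835262 ≈ 7.1382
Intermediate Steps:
(P - 2382619)/(-3693985 + 2858723) = (-3579660 - 2382619)/(-3693985 + 2858723) = -5962279/(-835262) = -5962279*(-1/835262) = 5962279/835262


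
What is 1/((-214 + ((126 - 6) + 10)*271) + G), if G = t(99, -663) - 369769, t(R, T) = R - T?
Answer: -1/333991 ≈ -2.9941e-6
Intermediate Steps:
G = -369007 (G = (99 - 1*(-663)) - 369769 = (99 + 663) - 369769 = 762 - 369769 = -369007)
1/((-214 + ((126 - 6) + 10)*271) + G) = 1/((-214 + ((126 - 6) + 10)*271) - 369007) = 1/((-214 + (120 + 10)*271) - 369007) = 1/((-214 + 130*271) - 369007) = 1/((-214 + 35230) - 369007) = 1/(35016 - 369007) = 1/(-333991) = -1/333991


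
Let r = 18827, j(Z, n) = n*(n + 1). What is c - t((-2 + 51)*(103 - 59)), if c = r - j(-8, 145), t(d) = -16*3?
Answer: -2295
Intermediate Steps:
j(Z, n) = n*(1 + n)
t(d) = -48
c = -2343 (c = 18827 - 145*(1 + 145) = 18827 - 145*146 = 18827 - 1*21170 = 18827 - 21170 = -2343)
c - t((-2 + 51)*(103 - 59)) = -2343 - 1*(-48) = -2343 + 48 = -2295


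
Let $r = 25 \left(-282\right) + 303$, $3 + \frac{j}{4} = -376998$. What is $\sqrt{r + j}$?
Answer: $i \sqrt{1514751} \approx 1230.8 i$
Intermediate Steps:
$j = -1508004$ ($j = -12 + 4 \left(-376998\right) = -12 - 1507992 = -1508004$)
$r = -6747$ ($r = -7050 + 303 = -6747$)
$\sqrt{r + j} = \sqrt{-6747 - 1508004} = \sqrt{-1514751} = i \sqrt{1514751}$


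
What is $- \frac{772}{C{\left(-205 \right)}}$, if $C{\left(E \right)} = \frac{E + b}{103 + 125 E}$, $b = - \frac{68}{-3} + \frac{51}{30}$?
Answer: $- \frac{591089520}{5419} \approx -1.0908 \cdot 10^{5}$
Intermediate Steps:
$b = \frac{731}{30}$ ($b = \left(-68\right) \left(- \frac{1}{3}\right) + 51 \cdot \frac{1}{30} = \frac{68}{3} + \frac{17}{10} = \frac{731}{30} \approx 24.367$)
$C{\left(E \right)} = \frac{\frac{731}{30} + E}{103 + 125 E}$ ($C{\left(E \right)} = \frac{E + \frac{731}{30}}{103 + 125 E} = \frac{\frac{731}{30} + E}{103 + 125 E}$)
$- \frac{772}{C{\left(-205 \right)}} = - \frac{772}{\frac{1}{30} \frac{1}{103 + 125 \left(-205\right)} \left(731 + 30 \left(-205\right)\right)} = - \frac{772}{\frac{1}{30} \frac{1}{103 - 25625} \left(731 - 6150\right)} = - \frac{772}{\frac{1}{30} \frac{1}{-25522} \left(-5419\right)} = - \frac{772}{\frac{1}{30} \left(- \frac{1}{25522}\right) \left(-5419\right)} = - \frac{772}{\frac{5419}{765660}} = \left(-772\right) \frac{765660}{5419} = - \frac{591089520}{5419}$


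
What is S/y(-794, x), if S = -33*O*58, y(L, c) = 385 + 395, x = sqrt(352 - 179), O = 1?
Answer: -319/130 ≈ -2.4538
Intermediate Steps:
x = sqrt(173) ≈ 13.153
y(L, c) = 780
S = -1914 (S = -33*1*58 = -33*58 = -1914)
S/y(-794, x) = -1914/780 = -1914*1/780 = -319/130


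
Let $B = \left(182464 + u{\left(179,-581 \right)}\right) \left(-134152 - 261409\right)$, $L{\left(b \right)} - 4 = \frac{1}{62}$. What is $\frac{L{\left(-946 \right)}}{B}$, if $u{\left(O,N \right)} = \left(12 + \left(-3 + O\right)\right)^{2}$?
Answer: $- \frac{249}{5341693717856} \approx -4.6614 \cdot 10^{-11}$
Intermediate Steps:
$L{\left(b \right)} = \frac{249}{62}$ ($L{\left(b \right)} = 4 + \frac{1}{62} = \frac{249}{62}$)
$u{\left(O,N \right)} = \left(9 + O\right)^{2}$
$B = -86156350288$ ($B = \left(182464 + \left(9 + 179\right)^{2}\right) \left(-134152 - 261409\right) = \left(182464 + 188^{2}\right) \left(-395561\right) = \left(182464 + 35344\right) \left(-395561\right) = 217808 \left(-395561\right) = -86156350288$)
$\frac{L{\left(-946 \right)}}{B} = \frac{249}{62 \left(-86156350288\right)} = \frac{249}{62} \left(- \frac{1}{86156350288}\right) = - \frac{249}{5341693717856}$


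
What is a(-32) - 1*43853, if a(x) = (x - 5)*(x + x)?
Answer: -41485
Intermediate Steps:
a(x) = 2*x*(-5 + x) (a(x) = (-5 + x)*(2*x) = 2*x*(-5 + x))
a(-32) - 1*43853 = 2*(-32)*(-5 - 32) - 1*43853 = 2*(-32)*(-37) - 43853 = 2368 - 43853 = -41485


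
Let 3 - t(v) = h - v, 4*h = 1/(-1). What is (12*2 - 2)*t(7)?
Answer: 451/2 ≈ 225.50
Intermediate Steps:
h = -¼ (h = (¼)/(-1) = (¼)*(-1) = -¼ ≈ -0.25000)
t(v) = 13/4 + v (t(v) = 3 - (-¼ - v) = 3 + (¼ + v) = 13/4 + v)
(12*2 - 2)*t(7) = (12*2 - 2)*(13/4 + 7) = (24 - 2)*(41/4) = 22*(41/4) = 451/2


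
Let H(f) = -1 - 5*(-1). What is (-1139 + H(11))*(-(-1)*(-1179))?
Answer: 1338165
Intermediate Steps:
H(f) = 4 (H(f) = -1 + 5 = 4)
(-1139 + H(11))*(-(-1)*(-1179)) = (-1139 + 4)*(-(-1)*(-1179)) = -(-1135)*1179 = -1135*(-1179) = 1338165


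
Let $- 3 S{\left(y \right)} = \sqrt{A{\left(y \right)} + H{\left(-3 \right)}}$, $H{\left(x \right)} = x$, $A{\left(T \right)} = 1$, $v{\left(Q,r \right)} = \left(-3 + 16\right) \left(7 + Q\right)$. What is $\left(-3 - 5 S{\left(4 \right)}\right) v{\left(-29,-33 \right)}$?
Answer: $858 - \frac{1430 i \sqrt{2}}{3} \approx 858.0 - 674.11 i$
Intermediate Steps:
$v{\left(Q,r \right)} = 91 + 13 Q$ ($v{\left(Q,r \right)} = 13 \left(7 + Q\right) = 91 + 13 Q$)
$S{\left(y \right)} = - \frac{i \sqrt{2}}{3}$ ($S{\left(y \right)} = - \frac{\sqrt{1 - 3}}{3} = - \frac{\sqrt{-2}}{3} = - \frac{i \sqrt{2}}{3}$)
$\left(-3 - 5 S{\left(4 \right)}\right) v{\left(-29,-33 \right)} = \left(-3 - 5 \left(- \frac{i \sqrt{2}}{3}\right)\right) \left(91 + 13 \left(-29\right)\right) = \left(-3 + \frac{5 i \sqrt{2}}{3}\right) \left(91 - 377\right) = \left(-3 + \frac{5 i \sqrt{2}}{3}\right) \left(-286\right) = 858 - \frac{1430 i \sqrt{2}}{3}$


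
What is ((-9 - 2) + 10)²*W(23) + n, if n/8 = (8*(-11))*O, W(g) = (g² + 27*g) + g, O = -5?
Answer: 4693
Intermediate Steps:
W(g) = g² + 28*g
n = 3520 (n = 8*((8*(-11))*(-5)) = 8*(-88*(-5)) = 8*440 = 3520)
((-9 - 2) + 10)²*W(23) + n = ((-9 - 2) + 10)²*(23*(28 + 23)) + 3520 = (-11 + 10)²*(23*51) + 3520 = (-1)²*1173 + 3520 = 1*1173 + 3520 = 1173 + 3520 = 4693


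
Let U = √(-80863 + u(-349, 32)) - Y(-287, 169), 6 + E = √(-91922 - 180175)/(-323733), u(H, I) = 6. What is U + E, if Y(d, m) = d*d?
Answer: -82375 + I*√80857 - 7*I*√617/107911 ≈ -82375.0 + 284.35*I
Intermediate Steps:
Y(d, m) = d²
E = -6 - 7*I*√617/107911 (E = -6 + √(-91922 - 180175)/(-323733) = -6 + √(-272097)*(-1/323733) = -6 + (21*I*√617)*(-1/323733) = -6 - 7*I*√617/107911 ≈ -6.0 - 0.0016113*I)
U = -82369 + I*√80857 (U = √(-80863 + 6) - 1*(-287)² = √(-80857) - 1*82369 = I*√80857 - 82369 = -82369 + I*√80857 ≈ -82369.0 + 284.35*I)
U + E = (-82369 + I*√80857) + (-6 - 7*I*√617/107911) = -82375 + I*√80857 - 7*I*√617/107911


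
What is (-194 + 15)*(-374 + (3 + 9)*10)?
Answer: 45466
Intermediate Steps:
(-194 + 15)*(-374 + (3 + 9)*10) = -179*(-374 + 12*10) = -179*(-374 + 120) = -179*(-254) = 45466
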